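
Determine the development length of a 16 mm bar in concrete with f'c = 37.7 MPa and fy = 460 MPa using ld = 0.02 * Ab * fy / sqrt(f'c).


Ab = pi * 16^2 / 4 = 201.062 mm2
ld = 0.02 * 201.062 * 460 / sqrt(37.7)
= 301.3 mm

301.3


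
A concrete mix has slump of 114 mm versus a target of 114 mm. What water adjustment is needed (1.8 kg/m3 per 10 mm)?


Difference = 114 - 114 = 0 mm
Water adjustment = 0 * 1.8 / 10 = 0.0 kg/m3

0.0


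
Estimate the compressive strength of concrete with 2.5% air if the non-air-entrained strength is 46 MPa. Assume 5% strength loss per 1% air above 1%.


Strength loss = (2.5 - 1) * 5 = 7.5%
f'c = 46 * (1 - 7.5/100)
= 42.55 MPa

42.55


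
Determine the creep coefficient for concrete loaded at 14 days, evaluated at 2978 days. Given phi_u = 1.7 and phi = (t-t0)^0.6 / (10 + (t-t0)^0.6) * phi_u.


dt = 2978 - 14 = 2964
phi = 2964^0.6 / (10 + 2964^0.6) * 1.7
= 1.57

1.57


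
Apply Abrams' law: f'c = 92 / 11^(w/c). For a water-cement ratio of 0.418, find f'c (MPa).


f'c = 92 / 11^0.418
= 92 / 2.725
= 33.77 MPa

33.77


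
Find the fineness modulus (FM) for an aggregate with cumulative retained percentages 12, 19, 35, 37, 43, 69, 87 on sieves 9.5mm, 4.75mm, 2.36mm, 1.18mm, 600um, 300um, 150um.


FM = sum(cumulative % retained) / 100
= 302 / 100
= 3.02

3.02


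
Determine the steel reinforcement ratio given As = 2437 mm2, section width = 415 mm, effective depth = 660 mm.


rho = As / (b * d)
= 2437 / (415 * 660)
= 0.0089

0.0089


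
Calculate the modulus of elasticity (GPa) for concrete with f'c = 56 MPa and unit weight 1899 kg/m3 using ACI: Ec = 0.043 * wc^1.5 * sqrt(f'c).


Ec = 0.043 * 1899^1.5 * sqrt(56) / 1000
= 26.63 GPa

26.63


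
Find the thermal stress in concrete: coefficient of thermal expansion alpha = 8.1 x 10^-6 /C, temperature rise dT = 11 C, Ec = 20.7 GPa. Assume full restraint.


sigma = alpha * dT * Ec
= 8.1e-6 * 11 * 20.7 * 1000
= 1.844 MPa

1.844


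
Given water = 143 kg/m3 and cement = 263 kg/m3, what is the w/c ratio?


w/c = water / cement
w/c = 143 / 263 = 0.544

0.544


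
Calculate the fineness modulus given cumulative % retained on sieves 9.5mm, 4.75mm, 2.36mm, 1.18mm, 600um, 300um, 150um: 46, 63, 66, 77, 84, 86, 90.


FM = sum(cumulative % retained) / 100
= 512 / 100
= 5.12

5.12


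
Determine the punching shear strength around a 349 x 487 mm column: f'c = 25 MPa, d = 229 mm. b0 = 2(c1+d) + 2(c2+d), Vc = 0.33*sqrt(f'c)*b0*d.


b0 = 2*(349 + 229) + 2*(487 + 229) = 2588 mm
Vc = 0.33 * sqrt(25) * 2588 * 229 / 1000
= 977.88 kN

977.88


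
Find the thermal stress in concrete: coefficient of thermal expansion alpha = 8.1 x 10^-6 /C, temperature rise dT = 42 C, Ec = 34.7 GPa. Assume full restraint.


sigma = alpha * dT * Ec
= 8.1e-6 * 42 * 34.7 * 1000
= 11.805 MPa

11.805


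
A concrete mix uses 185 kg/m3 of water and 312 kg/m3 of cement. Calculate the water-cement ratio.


w/c = water / cement
w/c = 185 / 312 = 0.593

0.593


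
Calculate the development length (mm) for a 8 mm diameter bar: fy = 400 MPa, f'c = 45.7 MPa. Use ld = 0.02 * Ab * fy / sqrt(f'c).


Ab = pi * 8^2 / 4 = 50.265 mm2
ld = 0.02 * 50.265 * 400 / sqrt(45.7)
= 59.5 mm

59.5


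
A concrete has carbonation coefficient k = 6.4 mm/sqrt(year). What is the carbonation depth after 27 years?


depth = k * sqrt(t)
= 6.4 * sqrt(27)
= 33.26 mm

33.26


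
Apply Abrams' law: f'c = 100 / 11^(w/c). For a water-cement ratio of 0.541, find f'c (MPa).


f'c = 100 / 11^0.541
= 100 / 3.659
= 27.33 MPa

27.33


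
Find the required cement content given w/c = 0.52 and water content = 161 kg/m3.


Cement = water / (w/c)
= 161 / 0.52
= 309.6 kg/m3

309.6


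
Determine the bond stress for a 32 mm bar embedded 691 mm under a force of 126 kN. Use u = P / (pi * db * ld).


u = P / (pi * db * ld)
= 126 * 1000 / (pi * 32 * 691)
= 1.814 MPa

1.814


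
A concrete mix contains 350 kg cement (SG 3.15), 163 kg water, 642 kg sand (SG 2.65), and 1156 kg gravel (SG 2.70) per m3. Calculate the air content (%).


Vol cement = 350 / (3.15 * 1000) = 0.111111 m3
Vol water = 163 / 1000 = 0.163 m3
Vol sand = 642 / (2.65 * 1000) = 0.242264 m3
Vol gravel = 1156 / (2.70 * 1000) = 0.428148 m3
Total solid + water volume = 0.944523 m3
Air = (1 - 0.944523) * 100 = 5.55%

5.55


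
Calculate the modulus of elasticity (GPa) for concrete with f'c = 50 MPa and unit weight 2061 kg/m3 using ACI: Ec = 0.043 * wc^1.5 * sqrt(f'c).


Ec = 0.043 * 2061^1.5 * sqrt(50) / 1000
= 28.45 GPa

28.45


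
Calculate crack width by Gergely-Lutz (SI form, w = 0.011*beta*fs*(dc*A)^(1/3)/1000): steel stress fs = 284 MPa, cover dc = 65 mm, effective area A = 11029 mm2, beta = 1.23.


w = 0.011 * beta * fs * (dc * A)^(1/3) / 1000
= 0.011 * 1.23 * 284 * (65 * 11029)^(1/3) / 1000
= 0.344 mm

0.344


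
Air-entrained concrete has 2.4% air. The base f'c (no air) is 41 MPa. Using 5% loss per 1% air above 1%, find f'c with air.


Strength loss = (2.4 - 1) * 5 = 7.0%
f'c = 41 * (1 - 7.0/100)
= 38.13 MPa

38.13


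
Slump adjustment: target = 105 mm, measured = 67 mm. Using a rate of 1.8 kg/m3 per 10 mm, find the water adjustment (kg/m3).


Difference = 105 - 67 = 38 mm
Water adjustment = 38 * 1.8 / 10 = 6.8 kg/m3

6.8


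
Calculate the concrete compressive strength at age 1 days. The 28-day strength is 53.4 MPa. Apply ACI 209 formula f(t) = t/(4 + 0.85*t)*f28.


f(1) = 1 / (4 + 0.85 * 1) * 53.4
= 1 / 4.85 * 53.4
= 11.01 MPa

11.01


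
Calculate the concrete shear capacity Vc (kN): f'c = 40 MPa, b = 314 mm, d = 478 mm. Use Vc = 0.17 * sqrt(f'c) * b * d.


Vc = 0.17 * sqrt(40) * 314 * 478 / 1000
= 161.38 kN

161.38


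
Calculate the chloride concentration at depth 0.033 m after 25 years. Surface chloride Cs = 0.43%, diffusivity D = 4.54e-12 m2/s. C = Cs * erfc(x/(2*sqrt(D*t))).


t_seconds = 25 * 365.25 * 24 * 3600 = 788940000.0 s
arg = 0.033 / (2 * sqrt(4.54e-12 * 788940000.0))
= 0.2757
erfc(0.2757) = 0.6966
C = 0.43 * 0.6966 = 0.2995%

0.2995


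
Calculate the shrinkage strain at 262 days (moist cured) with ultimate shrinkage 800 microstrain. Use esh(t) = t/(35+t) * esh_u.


esh(262) = 262 / (35 + 262) * 800
= 262 / 297 * 800
= 705.7 microstrain

705.7


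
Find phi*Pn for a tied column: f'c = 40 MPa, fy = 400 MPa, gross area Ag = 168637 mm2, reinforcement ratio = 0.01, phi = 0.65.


Ast = rho * Ag = 0.01 * 168637 = 1686.37 mm2
phi*Pn = 0.65 * 0.80 * (0.85 * 40 * (168637 - 1686.37) + 400 * 1686.37) / 1000
= 3302.45 kN

3302.45


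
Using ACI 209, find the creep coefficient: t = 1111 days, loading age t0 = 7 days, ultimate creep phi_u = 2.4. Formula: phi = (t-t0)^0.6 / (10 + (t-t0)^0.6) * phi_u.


dt = 1111 - 7 = 1104
phi = 1104^0.6 / (10 + 1104^0.6) * 2.4
= 2.088

2.088


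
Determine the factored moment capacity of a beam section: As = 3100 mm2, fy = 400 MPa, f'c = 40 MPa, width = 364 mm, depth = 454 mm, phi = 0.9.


a = As * fy / (0.85 * f'c * b)
= 3100 * 400 / (0.85 * 40 * 364)
= 100.1939 mm
Mn = As * fy * (d - a/2) / 10^6
= 500.8398 kN-m
phi*Mn = 0.9 * 500.8398 = 450.76 kN-m

450.76


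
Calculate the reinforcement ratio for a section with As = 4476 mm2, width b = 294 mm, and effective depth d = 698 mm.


rho = As / (b * d)
= 4476 / (294 * 698)
= 0.0218

0.0218


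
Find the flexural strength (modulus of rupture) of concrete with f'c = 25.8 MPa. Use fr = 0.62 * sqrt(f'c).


fr = 0.62 * sqrt(25.8)
= 3.149 MPa

3.149


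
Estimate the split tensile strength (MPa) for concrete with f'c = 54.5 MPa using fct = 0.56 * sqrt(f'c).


fct = 0.56 * sqrt(54.5)
= 0.56 * 7.382
= 4.134 MPa

4.134


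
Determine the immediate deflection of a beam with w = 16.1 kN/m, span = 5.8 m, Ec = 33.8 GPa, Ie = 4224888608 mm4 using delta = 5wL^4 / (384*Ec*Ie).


Convert: L = 5.8 m = 5800 mm, Ec = 33.8 GPa = 33800 MPa
delta = 5 * 16.1 * 5800^4 / (384 * 33800 * 4224888608)
= 1.66 mm

1.66


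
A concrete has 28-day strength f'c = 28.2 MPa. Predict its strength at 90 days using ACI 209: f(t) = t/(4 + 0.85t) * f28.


f(90) = 90 / (4 + 0.85 * 90) * 28.2
= 90 / 80.5 * 28.2
= 31.53 MPa

31.53


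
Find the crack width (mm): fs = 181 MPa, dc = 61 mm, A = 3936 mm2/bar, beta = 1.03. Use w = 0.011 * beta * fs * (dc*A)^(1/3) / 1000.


w = 0.011 * beta * fs * (dc * A)^(1/3) / 1000
= 0.011 * 1.03 * 181 * (61 * 3936)^(1/3) / 1000
= 0.127 mm

0.127


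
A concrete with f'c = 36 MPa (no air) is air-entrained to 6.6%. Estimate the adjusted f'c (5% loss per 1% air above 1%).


Strength loss = (6.6 - 1) * 5 = 28.0%
f'c = 36 * (1 - 28.0/100)
= 25.92 MPa

25.92


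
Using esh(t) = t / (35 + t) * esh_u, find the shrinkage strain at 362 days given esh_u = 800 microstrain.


esh(362) = 362 / (35 + 362) * 800
= 362 / 397 * 800
= 729.5 microstrain

729.5


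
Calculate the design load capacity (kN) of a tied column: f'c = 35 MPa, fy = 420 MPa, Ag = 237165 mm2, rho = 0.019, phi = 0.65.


Ast = rho * Ag = 0.019 * 237165 = 4506.135 mm2
phi*Pn = 0.65 * 0.80 * (0.85 * 35 * (237165 - 4506.135) + 420 * 4506.135) / 1000
= 4583.37 kN

4583.37


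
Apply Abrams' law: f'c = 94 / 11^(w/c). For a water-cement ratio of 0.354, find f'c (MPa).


f'c = 94 / 11^0.354
= 94 / 2.337
= 40.22 MPa

40.22


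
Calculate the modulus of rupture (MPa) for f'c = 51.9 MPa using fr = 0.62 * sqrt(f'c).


fr = 0.62 * sqrt(51.9)
= 4.467 MPa

4.467


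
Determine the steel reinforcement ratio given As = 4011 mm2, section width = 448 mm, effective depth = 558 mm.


rho = As / (b * d)
= 4011 / (448 * 558)
= 0.016

0.016


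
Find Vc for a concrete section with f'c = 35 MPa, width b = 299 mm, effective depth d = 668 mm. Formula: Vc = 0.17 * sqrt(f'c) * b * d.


Vc = 0.17 * sqrt(35) * 299 * 668 / 1000
= 200.88 kN

200.88


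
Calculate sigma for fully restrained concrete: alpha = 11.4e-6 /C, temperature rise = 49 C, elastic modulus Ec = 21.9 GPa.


sigma = alpha * dT * Ec
= 11.4e-6 * 49 * 21.9 * 1000
= 12.233 MPa

12.233


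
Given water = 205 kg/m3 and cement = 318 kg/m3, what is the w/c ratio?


w/c = water / cement
w/c = 205 / 318 = 0.645

0.645


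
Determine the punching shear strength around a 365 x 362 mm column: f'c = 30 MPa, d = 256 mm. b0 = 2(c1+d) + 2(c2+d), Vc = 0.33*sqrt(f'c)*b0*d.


b0 = 2*(365 + 256) + 2*(362 + 256) = 2478 mm
Vc = 0.33 * sqrt(30) * 2478 * 256 / 1000
= 1146.61 kN

1146.61


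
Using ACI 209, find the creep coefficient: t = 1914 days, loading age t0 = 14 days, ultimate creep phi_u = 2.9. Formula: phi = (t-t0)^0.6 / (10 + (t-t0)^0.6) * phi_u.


dt = 1914 - 14 = 1900
phi = 1900^0.6 / (10 + 1900^0.6) * 2.9
= 2.618

2.618


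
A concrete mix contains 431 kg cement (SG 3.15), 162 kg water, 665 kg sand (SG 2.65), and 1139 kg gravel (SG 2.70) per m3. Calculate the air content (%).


Vol cement = 431 / (3.15 * 1000) = 0.136825 m3
Vol water = 162 / 1000 = 0.162 m3
Vol sand = 665 / (2.65 * 1000) = 0.250943 m3
Vol gravel = 1139 / (2.70 * 1000) = 0.421852 m3
Total solid + water volume = 0.971621 m3
Air = (1 - 0.971621) * 100 = 2.84%

2.84


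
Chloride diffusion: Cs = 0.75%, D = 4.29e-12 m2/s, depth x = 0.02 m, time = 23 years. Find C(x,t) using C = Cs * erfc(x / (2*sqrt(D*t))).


t_seconds = 23 * 365.25 * 24 * 3600 = 725824800.0 s
arg = 0.02 / (2 * sqrt(4.29e-12 * 725824800.0))
= 0.1792
erfc(0.1792) = 0.7999
C = 0.75 * 0.7999 = 0.5999%

0.5999


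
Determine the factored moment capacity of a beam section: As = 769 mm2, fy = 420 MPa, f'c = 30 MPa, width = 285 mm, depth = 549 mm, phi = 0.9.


a = As * fy / (0.85 * f'c * b)
= 769 * 420 / (0.85 * 30 * 285)
= 44.4417 mm
Mn = As * fy * (d - a/2) / 10^6
= 170.1391 kN-m
phi*Mn = 0.9 * 170.1391 = 153.13 kN-m

153.13


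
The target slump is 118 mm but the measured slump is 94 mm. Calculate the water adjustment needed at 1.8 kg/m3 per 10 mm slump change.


Difference = 118 - 94 = 24 mm
Water adjustment = 24 * 1.8 / 10 = 4.3 kg/m3

4.3


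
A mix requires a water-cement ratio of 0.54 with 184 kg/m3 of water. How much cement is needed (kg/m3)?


Cement = water / (w/c)
= 184 / 0.54
= 340.7 kg/m3

340.7


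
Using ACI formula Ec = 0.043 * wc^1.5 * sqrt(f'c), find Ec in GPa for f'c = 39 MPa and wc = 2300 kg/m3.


Ec = 0.043 * 2300^1.5 * sqrt(39) / 1000
= 29.62 GPa

29.62


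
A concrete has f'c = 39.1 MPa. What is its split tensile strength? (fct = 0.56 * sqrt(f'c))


fct = 0.56 * sqrt(39.1)
= 0.56 * 6.253
= 3.502 MPa

3.502


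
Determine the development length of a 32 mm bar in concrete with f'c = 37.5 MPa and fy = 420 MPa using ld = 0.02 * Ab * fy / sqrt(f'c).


Ab = pi * 32^2 / 4 = 804.248 mm2
ld = 0.02 * 804.248 * 420 / sqrt(37.5)
= 1103.2 mm

1103.2


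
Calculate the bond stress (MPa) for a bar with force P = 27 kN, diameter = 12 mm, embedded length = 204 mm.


u = P / (pi * db * ld)
= 27 * 1000 / (pi * 12 * 204)
= 3.511 MPa

3.511


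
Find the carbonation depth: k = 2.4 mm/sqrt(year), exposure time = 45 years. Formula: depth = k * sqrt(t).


depth = k * sqrt(t)
= 2.4 * sqrt(45)
= 16.1 mm

16.1


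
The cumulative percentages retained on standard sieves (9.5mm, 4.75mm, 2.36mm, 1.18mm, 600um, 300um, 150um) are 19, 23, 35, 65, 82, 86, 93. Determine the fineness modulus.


FM = sum(cumulative % retained) / 100
= 403 / 100
= 4.03

4.03


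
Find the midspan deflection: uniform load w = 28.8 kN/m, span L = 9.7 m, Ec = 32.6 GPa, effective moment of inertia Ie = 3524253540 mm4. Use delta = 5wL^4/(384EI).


Convert: L = 9.7 m = 9700 mm, Ec = 32.6 GPa = 32600 MPa
delta = 5 * 28.8 * 9700^4 / (384 * 32600 * 3524253540)
= 28.9 mm

28.9


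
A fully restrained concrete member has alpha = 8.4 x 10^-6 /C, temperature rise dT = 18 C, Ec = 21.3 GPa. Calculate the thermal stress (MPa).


sigma = alpha * dT * Ec
= 8.4e-6 * 18 * 21.3 * 1000
= 3.221 MPa

3.221


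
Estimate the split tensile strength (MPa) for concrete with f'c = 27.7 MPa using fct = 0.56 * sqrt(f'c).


fct = 0.56 * sqrt(27.7)
= 0.56 * 5.263
= 2.947 MPa

2.947


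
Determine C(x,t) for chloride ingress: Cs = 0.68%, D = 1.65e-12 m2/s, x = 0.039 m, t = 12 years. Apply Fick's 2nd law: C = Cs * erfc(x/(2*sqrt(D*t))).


t_seconds = 12 * 365.25 * 24 * 3600 = 378691200.0 s
arg = 0.039 / (2 * sqrt(1.65e-12 * 378691200.0))
= 0.7801
erfc(0.7801) = 0.2699
C = 0.68 * 0.2699 = 0.1836%

0.1836


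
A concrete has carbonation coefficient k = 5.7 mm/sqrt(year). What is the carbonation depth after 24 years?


depth = k * sqrt(t)
= 5.7 * sqrt(24)
= 27.92 mm

27.92


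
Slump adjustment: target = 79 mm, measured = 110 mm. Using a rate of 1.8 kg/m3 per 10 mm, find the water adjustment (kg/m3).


Difference = 79 - 110 = -31 mm
Water adjustment = -31 * 1.8 / 10 = -5.6 kg/m3

-5.6


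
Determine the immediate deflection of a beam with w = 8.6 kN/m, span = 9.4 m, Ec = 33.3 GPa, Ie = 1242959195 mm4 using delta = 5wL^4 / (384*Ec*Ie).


Convert: L = 9.4 m = 9400 mm, Ec = 33.3 GPa = 33300 MPa
delta = 5 * 8.6 * 9400^4 / (384 * 33300 * 1242959195)
= 21.12 mm

21.12


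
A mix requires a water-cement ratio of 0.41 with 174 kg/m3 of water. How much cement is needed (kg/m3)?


Cement = water / (w/c)
= 174 / 0.41
= 424.4 kg/m3

424.4


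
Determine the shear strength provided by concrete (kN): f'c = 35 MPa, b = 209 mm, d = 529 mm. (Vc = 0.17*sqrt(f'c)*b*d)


Vc = 0.17 * sqrt(35) * 209 * 529 / 1000
= 111.19 kN

111.19


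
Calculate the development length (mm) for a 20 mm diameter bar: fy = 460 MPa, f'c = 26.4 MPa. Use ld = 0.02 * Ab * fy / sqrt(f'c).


Ab = pi * 20^2 / 4 = 314.159 mm2
ld = 0.02 * 314.159 * 460 / sqrt(26.4)
= 562.5 mm

562.5


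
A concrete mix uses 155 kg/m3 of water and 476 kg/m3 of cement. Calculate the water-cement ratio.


w/c = water / cement
w/c = 155 / 476 = 0.326

0.326


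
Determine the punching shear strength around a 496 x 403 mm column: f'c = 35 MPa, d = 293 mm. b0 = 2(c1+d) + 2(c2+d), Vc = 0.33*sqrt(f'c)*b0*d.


b0 = 2*(496 + 293) + 2*(403 + 293) = 2970 mm
Vc = 0.33 * sqrt(35) * 2970 * 293 / 1000
= 1698.92 kN

1698.92


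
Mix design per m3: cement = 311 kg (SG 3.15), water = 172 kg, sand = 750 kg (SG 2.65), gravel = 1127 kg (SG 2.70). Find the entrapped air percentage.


Vol cement = 311 / (3.15 * 1000) = 0.09873 m3
Vol water = 172 / 1000 = 0.172 m3
Vol sand = 750 / (2.65 * 1000) = 0.283019 m3
Vol gravel = 1127 / (2.70 * 1000) = 0.417407 m3
Total solid + water volume = 0.971156 m3
Air = (1 - 0.971156) * 100 = 2.88%

2.88


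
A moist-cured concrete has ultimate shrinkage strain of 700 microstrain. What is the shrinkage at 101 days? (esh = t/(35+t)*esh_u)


esh(101) = 101 / (35 + 101) * 700
= 101 / 136 * 700
= 519.9 microstrain

519.9


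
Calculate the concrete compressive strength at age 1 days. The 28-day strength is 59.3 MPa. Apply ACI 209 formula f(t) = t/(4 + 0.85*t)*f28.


f(1) = 1 / (4 + 0.85 * 1) * 59.3
= 1 / 4.85 * 59.3
= 12.23 MPa

12.23


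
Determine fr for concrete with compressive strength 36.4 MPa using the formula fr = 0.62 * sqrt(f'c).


fr = 0.62 * sqrt(36.4)
= 3.741 MPa

3.741


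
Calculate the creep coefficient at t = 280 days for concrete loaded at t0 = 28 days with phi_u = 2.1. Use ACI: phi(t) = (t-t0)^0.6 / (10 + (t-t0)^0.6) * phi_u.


dt = 280 - 28 = 252
phi = 252^0.6 / (10 + 252^0.6) * 2.1
= 1.541

1.541


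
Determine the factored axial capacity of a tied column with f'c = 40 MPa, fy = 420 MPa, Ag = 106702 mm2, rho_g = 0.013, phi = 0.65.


Ast = rho * Ag = 0.013 * 106702 = 1387.126 mm2
phi*Pn = 0.65 * 0.80 * (0.85 * 40 * (106702 - 1387.126) + 420 * 1387.126) / 1000
= 2164.92 kN

2164.92


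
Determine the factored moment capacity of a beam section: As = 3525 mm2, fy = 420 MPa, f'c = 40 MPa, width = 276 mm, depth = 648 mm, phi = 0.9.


a = As * fy / (0.85 * f'c * b)
= 3525 * 420 / (0.85 * 40 * 276)
= 157.7685 mm
Mn = As * fy * (d - a/2) / 10^6
= 842.5758 kN-m
phi*Mn = 0.9 * 842.5758 = 758.32 kN-m

758.32


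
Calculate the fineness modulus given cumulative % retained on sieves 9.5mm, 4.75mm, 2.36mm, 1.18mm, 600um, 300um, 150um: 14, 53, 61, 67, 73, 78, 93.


FM = sum(cumulative % retained) / 100
= 439 / 100
= 4.39

4.39


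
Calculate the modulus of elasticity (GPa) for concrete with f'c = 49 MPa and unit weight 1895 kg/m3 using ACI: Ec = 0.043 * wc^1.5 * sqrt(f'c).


Ec = 0.043 * 1895^1.5 * sqrt(49) / 1000
= 24.83 GPa

24.83


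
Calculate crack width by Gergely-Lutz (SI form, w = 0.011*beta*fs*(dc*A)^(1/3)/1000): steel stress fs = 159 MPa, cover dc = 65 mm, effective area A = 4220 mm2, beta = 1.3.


w = 0.011 * beta * fs * (dc * A)^(1/3) / 1000
= 0.011 * 1.3 * 159 * (65 * 4220)^(1/3) / 1000
= 0.148 mm

0.148


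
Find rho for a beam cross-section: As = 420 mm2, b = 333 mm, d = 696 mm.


rho = As / (b * d)
= 420 / (333 * 696)
= 0.0018

0.0018


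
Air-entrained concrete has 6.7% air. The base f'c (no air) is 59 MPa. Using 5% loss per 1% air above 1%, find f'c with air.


Strength loss = (6.7 - 1) * 5 = 28.5%
f'c = 59 * (1 - 28.5/100)
= 42.19 MPa

42.19


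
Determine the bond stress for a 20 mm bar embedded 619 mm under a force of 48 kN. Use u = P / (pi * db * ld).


u = P / (pi * db * ld)
= 48 * 1000 / (pi * 20 * 619)
= 1.234 MPa

1.234


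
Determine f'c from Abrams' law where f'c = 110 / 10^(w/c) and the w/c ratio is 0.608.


f'c = 110 / 10^0.608
= 110 / 4.055
= 27.13 MPa

27.13


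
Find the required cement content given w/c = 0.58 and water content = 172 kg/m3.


Cement = water / (w/c)
= 172 / 0.58
= 296.6 kg/m3

296.6


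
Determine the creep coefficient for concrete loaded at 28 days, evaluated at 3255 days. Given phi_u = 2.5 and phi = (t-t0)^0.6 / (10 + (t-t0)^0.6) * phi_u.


dt = 3255 - 28 = 3227
phi = 3227^0.6 / (10 + 3227^0.6) * 2.5
= 2.318

2.318


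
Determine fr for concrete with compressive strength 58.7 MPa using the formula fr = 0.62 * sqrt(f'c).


fr = 0.62 * sqrt(58.7)
= 4.75 MPa

4.75


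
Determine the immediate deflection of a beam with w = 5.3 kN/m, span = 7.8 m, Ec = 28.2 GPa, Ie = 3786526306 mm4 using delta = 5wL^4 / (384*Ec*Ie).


Convert: L = 7.8 m = 7800 mm, Ec = 28.2 GPa = 28200 MPa
delta = 5 * 5.3 * 7800^4 / (384 * 28200 * 3786526306)
= 2.39 mm

2.39


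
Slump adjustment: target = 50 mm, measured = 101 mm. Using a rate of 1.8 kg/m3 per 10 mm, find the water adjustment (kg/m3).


Difference = 50 - 101 = -51 mm
Water adjustment = -51 * 1.8 / 10 = -9.2 kg/m3

-9.2


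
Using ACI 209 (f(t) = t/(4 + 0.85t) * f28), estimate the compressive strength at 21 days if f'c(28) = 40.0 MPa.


f(21) = 21 / (4 + 0.85 * 21) * 40.0
= 21 / 21.85 * 40.0
= 38.44 MPa

38.44


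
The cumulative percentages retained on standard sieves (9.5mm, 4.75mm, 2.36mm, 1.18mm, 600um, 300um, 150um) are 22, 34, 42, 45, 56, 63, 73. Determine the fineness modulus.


FM = sum(cumulative % retained) / 100
= 335 / 100
= 3.35

3.35


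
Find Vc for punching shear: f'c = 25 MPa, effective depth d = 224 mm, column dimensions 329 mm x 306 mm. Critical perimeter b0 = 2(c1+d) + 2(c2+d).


b0 = 2*(329 + 224) + 2*(306 + 224) = 2166 mm
Vc = 0.33 * sqrt(25) * 2166 * 224 / 1000
= 800.55 kN

800.55


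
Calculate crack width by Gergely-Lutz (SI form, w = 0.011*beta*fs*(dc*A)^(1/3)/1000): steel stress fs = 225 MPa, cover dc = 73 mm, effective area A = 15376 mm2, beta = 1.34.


w = 0.011 * beta * fs * (dc * A)^(1/3) / 1000
= 0.011 * 1.34 * 225 * (73 * 15376)^(1/3) / 1000
= 0.345 mm

0.345


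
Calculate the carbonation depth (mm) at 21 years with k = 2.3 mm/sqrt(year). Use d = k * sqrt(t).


depth = k * sqrt(t)
= 2.3 * sqrt(21)
= 10.54 mm

10.54


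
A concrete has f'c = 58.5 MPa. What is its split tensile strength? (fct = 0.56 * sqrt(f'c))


fct = 0.56 * sqrt(58.5)
= 0.56 * 7.649
= 4.283 MPa

4.283


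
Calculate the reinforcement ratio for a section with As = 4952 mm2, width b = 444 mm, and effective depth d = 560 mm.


rho = As / (b * d)
= 4952 / (444 * 560)
= 0.0199

0.0199


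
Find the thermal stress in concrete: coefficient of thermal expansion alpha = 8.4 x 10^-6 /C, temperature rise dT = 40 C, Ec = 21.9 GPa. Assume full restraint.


sigma = alpha * dT * Ec
= 8.4e-6 * 40 * 21.9 * 1000
= 7.358 MPa

7.358


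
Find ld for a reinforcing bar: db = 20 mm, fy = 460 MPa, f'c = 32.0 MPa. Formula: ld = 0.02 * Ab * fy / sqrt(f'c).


Ab = pi * 20^2 / 4 = 314.159 mm2
ld = 0.02 * 314.159 * 460 / sqrt(32.0)
= 510.9 mm

510.9


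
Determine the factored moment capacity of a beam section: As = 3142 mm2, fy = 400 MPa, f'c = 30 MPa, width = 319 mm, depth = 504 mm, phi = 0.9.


a = As * fy / (0.85 * f'c * b)
= 3142 * 400 / (0.85 * 30 * 319)
= 154.5024 mm
Mn = As * fy * (d - a/2) / 10^6
= 536.3379 kN-m
phi*Mn = 0.9 * 536.3379 = 482.7 kN-m

482.7


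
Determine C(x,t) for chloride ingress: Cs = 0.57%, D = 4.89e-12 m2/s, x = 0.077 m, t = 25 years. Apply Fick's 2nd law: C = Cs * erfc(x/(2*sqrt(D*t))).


t_seconds = 25 * 365.25 * 24 * 3600 = 788940000.0 s
arg = 0.077 / (2 * sqrt(4.89e-12 * 788940000.0))
= 0.6198
erfc(0.6198) = 0.3807
C = 0.57 * 0.3807 = 0.217%

0.217


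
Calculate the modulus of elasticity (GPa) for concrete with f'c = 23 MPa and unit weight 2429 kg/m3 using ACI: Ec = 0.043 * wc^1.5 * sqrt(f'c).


Ec = 0.043 * 2429^1.5 * sqrt(23) / 1000
= 24.69 GPa

24.69


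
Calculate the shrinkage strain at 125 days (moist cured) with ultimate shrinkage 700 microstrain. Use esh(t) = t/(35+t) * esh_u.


esh(125) = 125 / (35 + 125) * 700
= 125 / 160 * 700
= 546.9 microstrain

546.9


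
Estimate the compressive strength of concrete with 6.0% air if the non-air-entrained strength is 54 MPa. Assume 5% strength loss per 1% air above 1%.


Strength loss = (6.0 - 1) * 5 = 25.0%
f'c = 54 * (1 - 25.0/100)
= 40.5 MPa

40.5


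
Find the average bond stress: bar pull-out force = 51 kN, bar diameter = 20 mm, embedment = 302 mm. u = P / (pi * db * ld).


u = P / (pi * db * ld)
= 51 * 1000 / (pi * 20 * 302)
= 2.688 MPa

2.688


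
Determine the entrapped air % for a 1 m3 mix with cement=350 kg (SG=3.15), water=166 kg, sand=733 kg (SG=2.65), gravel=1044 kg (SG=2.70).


Vol cement = 350 / (3.15 * 1000) = 0.111111 m3
Vol water = 166 / 1000 = 0.166 m3
Vol sand = 733 / (2.65 * 1000) = 0.276604 m3
Vol gravel = 1044 / (2.70 * 1000) = 0.386667 m3
Total solid + water volume = 0.940382 m3
Air = (1 - 0.940382) * 100 = 5.96%

5.96


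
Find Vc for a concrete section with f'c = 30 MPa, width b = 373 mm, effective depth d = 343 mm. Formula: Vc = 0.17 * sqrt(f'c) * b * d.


Vc = 0.17 * sqrt(30) * 373 * 343 / 1000
= 119.13 kN

119.13


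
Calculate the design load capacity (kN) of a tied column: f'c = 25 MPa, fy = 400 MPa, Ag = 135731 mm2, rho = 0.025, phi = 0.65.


Ast = rho * Ag = 0.025 * 135731 = 3393.275 mm2
phi*Pn = 0.65 * 0.80 * (0.85 * 25 * (135731 - 3393.275) + 400 * 3393.275) / 1000
= 2168.13 kN

2168.13


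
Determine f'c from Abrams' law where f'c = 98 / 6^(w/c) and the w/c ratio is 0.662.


f'c = 98 / 6^0.662
= 98 / 3.274
= 29.93 MPa

29.93


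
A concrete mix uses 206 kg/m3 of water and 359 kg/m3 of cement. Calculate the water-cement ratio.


w/c = water / cement
w/c = 206 / 359 = 0.574

0.574


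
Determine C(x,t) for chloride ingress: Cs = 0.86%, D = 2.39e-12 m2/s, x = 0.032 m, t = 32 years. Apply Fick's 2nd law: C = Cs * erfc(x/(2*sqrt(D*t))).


t_seconds = 32 * 365.25 * 24 * 3600 = 1009843200.0 s
arg = 0.032 / (2 * sqrt(2.39e-12 * 1009843200.0))
= 0.3257
erfc(0.3257) = 0.6451
C = 0.86 * 0.6451 = 0.5548%

0.5548


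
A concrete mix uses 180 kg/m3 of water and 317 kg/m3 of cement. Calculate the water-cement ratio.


w/c = water / cement
w/c = 180 / 317 = 0.568

0.568


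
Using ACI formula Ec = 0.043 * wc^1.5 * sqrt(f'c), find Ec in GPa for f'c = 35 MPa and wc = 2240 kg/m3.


Ec = 0.043 * 2240^1.5 * sqrt(35) / 1000
= 26.97 GPa

26.97


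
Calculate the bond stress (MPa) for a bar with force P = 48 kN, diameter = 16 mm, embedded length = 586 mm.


u = P / (pi * db * ld)
= 48 * 1000 / (pi * 16 * 586)
= 1.63 MPa

1.63


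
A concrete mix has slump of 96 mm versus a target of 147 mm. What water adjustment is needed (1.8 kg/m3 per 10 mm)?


Difference = 147 - 96 = 51 mm
Water adjustment = 51 * 1.8 / 10 = 9.2 kg/m3

9.2


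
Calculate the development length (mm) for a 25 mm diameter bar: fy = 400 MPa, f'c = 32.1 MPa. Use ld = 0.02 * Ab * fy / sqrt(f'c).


Ab = pi * 25^2 / 4 = 490.874 mm2
ld = 0.02 * 490.874 * 400 / sqrt(32.1)
= 693.1 mm

693.1


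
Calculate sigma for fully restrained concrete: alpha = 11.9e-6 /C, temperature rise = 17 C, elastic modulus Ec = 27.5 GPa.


sigma = alpha * dT * Ec
= 11.9e-6 * 17 * 27.5 * 1000
= 5.563 MPa

5.563


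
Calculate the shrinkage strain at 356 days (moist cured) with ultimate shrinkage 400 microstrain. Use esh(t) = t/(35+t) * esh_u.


esh(356) = 356 / (35 + 356) * 400
= 356 / 391 * 400
= 364.2 microstrain

364.2


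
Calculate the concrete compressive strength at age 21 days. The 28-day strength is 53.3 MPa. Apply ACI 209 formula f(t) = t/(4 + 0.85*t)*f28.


f(21) = 21 / (4 + 0.85 * 21) * 53.3
= 21 / 21.85 * 53.3
= 51.23 MPa

51.23


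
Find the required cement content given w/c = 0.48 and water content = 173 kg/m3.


Cement = water / (w/c)
= 173 / 0.48
= 360.4 kg/m3

360.4


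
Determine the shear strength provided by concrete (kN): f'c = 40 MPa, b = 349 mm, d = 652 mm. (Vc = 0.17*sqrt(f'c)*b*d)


Vc = 0.17 * sqrt(40) * 349 * 652 / 1000
= 244.65 kN

244.65


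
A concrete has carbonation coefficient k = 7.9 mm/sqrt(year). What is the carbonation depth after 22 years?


depth = k * sqrt(t)
= 7.9 * sqrt(22)
= 37.05 mm

37.05


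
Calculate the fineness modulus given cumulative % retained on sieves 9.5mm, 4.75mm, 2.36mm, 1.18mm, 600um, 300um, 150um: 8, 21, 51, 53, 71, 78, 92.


FM = sum(cumulative % retained) / 100
= 374 / 100
= 3.74

3.74


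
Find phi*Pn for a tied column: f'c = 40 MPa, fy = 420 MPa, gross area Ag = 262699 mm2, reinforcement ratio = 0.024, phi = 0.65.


Ast = rho * Ag = 0.024 * 262699 = 6304.776 mm2
phi*Pn = 0.65 * 0.80 * (0.85 * 40 * (262699 - 6304.776) + 420 * 6304.776) / 1000
= 5910.01 kN

5910.01


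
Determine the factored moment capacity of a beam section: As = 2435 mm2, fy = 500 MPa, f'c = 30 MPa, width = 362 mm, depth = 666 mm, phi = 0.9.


a = As * fy / (0.85 * f'c * b)
= 2435 * 500 / (0.85 * 30 * 362)
= 131.8925 mm
Mn = As * fy * (d - a/2) / 10^6
= 730.5654 kN-m
phi*Mn = 0.9 * 730.5654 = 657.51 kN-m

657.51


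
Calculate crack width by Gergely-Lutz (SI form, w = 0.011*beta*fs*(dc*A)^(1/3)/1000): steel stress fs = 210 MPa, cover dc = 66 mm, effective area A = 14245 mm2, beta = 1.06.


w = 0.011 * beta * fs * (dc * A)^(1/3) / 1000
= 0.011 * 1.06 * 210 * (66 * 14245)^(1/3) / 1000
= 0.24 mm

0.24


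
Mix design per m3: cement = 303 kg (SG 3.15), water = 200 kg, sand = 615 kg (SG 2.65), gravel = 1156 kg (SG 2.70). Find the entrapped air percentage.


Vol cement = 303 / (3.15 * 1000) = 0.09619 m3
Vol water = 200 / 1000 = 0.2 m3
Vol sand = 615 / (2.65 * 1000) = 0.232075 m3
Vol gravel = 1156 / (2.70 * 1000) = 0.428148 m3
Total solid + water volume = 0.956414 m3
Air = (1 - 0.956414) * 100 = 4.36%

4.36


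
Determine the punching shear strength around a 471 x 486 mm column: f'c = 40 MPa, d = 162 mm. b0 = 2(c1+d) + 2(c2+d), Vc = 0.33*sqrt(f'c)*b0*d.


b0 = 2*(471 + 162) + 2*(486 + 162) = 2562 mm
Vc = 0.33 * sqrt(40) * 2562 * 162 / 1000
= 866.24 kN

866.24


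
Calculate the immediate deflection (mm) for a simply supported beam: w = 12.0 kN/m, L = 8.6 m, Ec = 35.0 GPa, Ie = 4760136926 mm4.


Convert: L = 8.6 m = 8600 mm, Ec = 35.0 GPa = 35000 MPa
delta = 5 * 12.0 * 8600^4 / (384 * 35000 * 4760136926)
= 5.13 mm

5.13


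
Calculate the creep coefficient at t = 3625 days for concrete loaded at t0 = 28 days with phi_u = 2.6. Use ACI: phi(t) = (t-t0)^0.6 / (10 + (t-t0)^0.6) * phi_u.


dt = 3625 - 28 = 3597
phi = 3597^0.6 / (10 + 3597^0.6) * 2.6
= 2.422

2.422


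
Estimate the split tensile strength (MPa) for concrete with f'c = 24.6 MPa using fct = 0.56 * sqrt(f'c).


fct = 0.56 * sqrt(24.6)
= 0.56 * 4.96
= 2.778 MPa

2.778


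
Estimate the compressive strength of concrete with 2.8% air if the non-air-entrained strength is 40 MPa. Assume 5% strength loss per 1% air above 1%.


Strength loss = (2.8 - 1) * 5 = 9.0%
f'c = 40 * (1 - 9.0/100)
= 36.4 MPa

36.4


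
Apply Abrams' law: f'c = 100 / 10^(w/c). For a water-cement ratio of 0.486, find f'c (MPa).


f'c = 100 / 10^0.486
= 100 / 3.062
= 32.66 MPa

32.66


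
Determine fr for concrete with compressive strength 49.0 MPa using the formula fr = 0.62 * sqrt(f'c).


fr = 0.62 * sqrt(49.0)
= 4.34 MPa

4.34


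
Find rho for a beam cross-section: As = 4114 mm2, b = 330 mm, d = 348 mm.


rho = As / (b * d)
= 4114 / (330 * 348)
= 0.0358

0.0358


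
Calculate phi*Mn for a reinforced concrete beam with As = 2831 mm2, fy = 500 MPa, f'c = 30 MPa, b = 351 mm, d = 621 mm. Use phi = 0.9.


a = As * fy / (0.85 * f'c * b)
= 2831 * 500 / (0.85 * 30 * 351)
= 158.1476 mm
Mn = As * fy * (d - a/2) / 10^6
= 767.0965 kN-m
phi*Mn = 0.9 * 767.0965 = 690.39 kN-m

690.39


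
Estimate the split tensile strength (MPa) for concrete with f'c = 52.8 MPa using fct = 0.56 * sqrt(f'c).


fct = 0.56 * sqrt(52.8)
= 0.56 * 7.266
= 4.069 MPa

4.069


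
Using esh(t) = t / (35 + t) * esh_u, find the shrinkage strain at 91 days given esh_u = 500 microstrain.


esh(91) = 91 / (35 + 91) * 500
= 91 / 126 * 500
= 361.1 microstrain

361.1


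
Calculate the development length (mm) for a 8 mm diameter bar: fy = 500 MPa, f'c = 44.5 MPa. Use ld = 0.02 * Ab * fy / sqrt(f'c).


Ab = pi * 8^2 / 4 = 50.265 mm2
ld = 0.02 * 50.265 * 500 / sqrt(44.5)
= 75.4 mm

75.4


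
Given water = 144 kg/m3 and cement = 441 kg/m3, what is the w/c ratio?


w/c = water / cement
w/c = 144 / 441 = 0.327

0.327


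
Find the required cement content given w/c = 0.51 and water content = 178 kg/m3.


Cement = water / (w/c)
= 178 / 0.51
= 349.0 kg/m3

349.0


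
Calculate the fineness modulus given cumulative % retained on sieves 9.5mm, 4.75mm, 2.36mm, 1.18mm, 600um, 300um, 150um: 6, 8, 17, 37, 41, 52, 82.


FM = sum(cumulative % retained) / 100
= 243 / 100
= 2.43

2.43


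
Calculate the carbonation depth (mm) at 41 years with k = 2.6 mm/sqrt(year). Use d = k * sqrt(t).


depth = k * sqrt(t)
= 2.6 * sqrt(41)
= 16.65 mm

16.65


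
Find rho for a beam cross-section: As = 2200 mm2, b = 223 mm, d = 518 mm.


rho = As / (b * d)
= 2200 / (223 * 518)
= 0.019

0.019


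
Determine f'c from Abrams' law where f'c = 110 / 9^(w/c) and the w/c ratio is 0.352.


f'c = 110 / 9^0.352
= 110 / 2.167
= 50.76 MPa

50.76


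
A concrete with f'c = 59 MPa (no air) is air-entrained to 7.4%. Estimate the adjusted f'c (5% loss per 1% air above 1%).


Strength loss = (7.4 - 1) * 5 = 32.0%
f'c = 59 * (1 - 32.0/100)
= 40.12 MPa

40.12


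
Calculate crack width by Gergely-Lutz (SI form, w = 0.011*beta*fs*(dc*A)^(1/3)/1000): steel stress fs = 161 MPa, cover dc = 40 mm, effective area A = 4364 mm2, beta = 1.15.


w = 0.011 * beta * fs * (dc * A)^(1/3) / 1000
= 0.011 * 1.15 * 161 * (40 * 4364)^(1/3) / 1000
= 0.114 mm

0.114


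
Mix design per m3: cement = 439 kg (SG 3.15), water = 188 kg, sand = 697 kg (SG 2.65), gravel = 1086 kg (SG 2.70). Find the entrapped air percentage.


Vol cement = 439 / (3.15 * 1000) = 0.139365 m3
Vol water = 188 / 1000 = 0.188 m3
Vol sand = 697 / (2.65 * 1000) = 0.263019 m3
Vol gravel = 1086 / (2.70 * 1000) = 0.402222 m3
Total solid + water volume = 0.992606 m3
Air = (1 - 0.992606) * 100 = 0.74%

0.74


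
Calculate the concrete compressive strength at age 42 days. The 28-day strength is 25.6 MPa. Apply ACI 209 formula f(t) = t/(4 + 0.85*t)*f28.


f(42) = 42 / (4 + 0.85 * 42) * 25.6
= 42 / 39.7 * 25.6
= 27.08 MPa

27.08


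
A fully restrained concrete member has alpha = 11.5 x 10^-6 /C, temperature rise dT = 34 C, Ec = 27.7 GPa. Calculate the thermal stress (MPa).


sigma = alpha * dT * Ec
= 11.5e-6 * 34 * 27.7 * 1000
= 10.831 MPa

10.831


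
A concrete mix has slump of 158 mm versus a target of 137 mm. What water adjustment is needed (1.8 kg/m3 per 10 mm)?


Difference = 137 - 158 = -21 mm
Water adjustment = -21 * 1.8 / 10 = -3.8 kg/m3

-3.8


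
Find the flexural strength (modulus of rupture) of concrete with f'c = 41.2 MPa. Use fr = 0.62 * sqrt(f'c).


fr = 0.62 * sqrt(41.2)
= 3.98 MPa

3.98


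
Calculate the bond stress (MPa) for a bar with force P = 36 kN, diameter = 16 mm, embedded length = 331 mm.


u = P / (pi * db * ld)
= 36 * 1000 / (pi * 16 * 331)
= 2.164 MPa

2.164


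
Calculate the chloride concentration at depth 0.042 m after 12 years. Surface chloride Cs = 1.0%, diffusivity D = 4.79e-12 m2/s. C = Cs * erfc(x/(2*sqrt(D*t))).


t_seconds = 12 * 365.25 * 24 * 3600 = 378691200.0 s
arg = 0.042 / (2 * sqrt(4.79e-12 * 378691200.0))
= 0.4931
erfc(0.4931) = 0.4856
C = 1.0 * 0.4856 = 0.4856%

0.4856


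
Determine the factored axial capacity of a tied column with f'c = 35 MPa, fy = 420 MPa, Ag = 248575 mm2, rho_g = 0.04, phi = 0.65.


Ast = rho * Ag = 0.04 * 248575 = 9943 mm2
phi*Pn = 0.65 * 0.80 * (0.85 * 35 * (248575 - 9943) + 420 * 9943) / 1000
= 5863.19 kN

5863.19


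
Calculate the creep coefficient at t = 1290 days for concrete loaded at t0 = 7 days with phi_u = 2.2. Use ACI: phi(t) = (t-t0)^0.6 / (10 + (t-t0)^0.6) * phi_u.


dt = 1290 - 7 = 1283
phi = 1283^0.6 / (10 + 1283^0.6) * 2.2
= 1.936

1.936


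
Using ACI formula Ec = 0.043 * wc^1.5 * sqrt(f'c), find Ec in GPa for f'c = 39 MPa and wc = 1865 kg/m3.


Ec = 0.043 * 1865^1.5 * sqrt(39) / 1000
= 21.63 GPa

21.63


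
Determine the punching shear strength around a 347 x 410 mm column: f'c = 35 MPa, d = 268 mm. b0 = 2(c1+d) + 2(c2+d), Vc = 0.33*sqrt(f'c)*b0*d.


b0 = 2*(347 + 268) + 2*(410 + 268) = 2586 mm
Vc = 0.33 * sqrt(35) * 2586 * 268 / 1000
= 1353.04 kN

1353.04


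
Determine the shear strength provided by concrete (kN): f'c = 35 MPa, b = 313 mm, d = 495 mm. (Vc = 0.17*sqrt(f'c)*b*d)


Vc = 0.17 * sqrt(35) * 313 * 495 / 1000
= 155.82 kN

155.82


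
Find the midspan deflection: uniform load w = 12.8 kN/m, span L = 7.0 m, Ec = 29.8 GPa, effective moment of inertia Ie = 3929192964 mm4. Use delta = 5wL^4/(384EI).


Convert: L = 7.0 m = 7000 mm, Ec = 29.8 GPa = 29800 MPa
delta = 5 * 12.8 * 7000^4 / (384 * 29800 * 3929192964)
= 3.42 mm

3.42


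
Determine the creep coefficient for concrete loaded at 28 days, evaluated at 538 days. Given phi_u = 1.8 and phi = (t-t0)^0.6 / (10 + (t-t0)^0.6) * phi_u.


dt = 538 - 28 = 510
phi = 510^0.6 / (10 + 510^0.6) * 1.8
= 1.455

1.455


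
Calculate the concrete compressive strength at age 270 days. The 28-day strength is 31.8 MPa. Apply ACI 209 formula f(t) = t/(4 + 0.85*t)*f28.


f(270) = 270 / (4 + 0.85 * 270) * 31.8
= 270 / 233.5 * 31.8
= 36.77 MPa

36.77


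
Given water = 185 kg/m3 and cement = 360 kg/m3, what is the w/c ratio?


w/c = water / cement
w/c = 185 / 360 = 0.514

0.514


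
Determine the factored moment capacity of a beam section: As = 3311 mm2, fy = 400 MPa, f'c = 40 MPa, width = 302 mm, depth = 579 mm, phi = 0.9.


a = As * fy / (0.85 * f'c * b)
= 3311 * 400 / (0.85 * 40 * 302)
= 128.9832 mm
Mn = As * fy * (d - a/2) / 10^6
= 681.4149 kN-m
phi*Mn = 0.9 * 681.4149 = 613.27 kN-m

613.27


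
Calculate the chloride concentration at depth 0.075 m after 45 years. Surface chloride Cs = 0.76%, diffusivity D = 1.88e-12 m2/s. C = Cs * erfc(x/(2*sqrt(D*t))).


t_seconds = 45 * 365.25 * 24 * 3600 = 1420092000.0 s
arg = 0.075 / (2 * sqrt(1.88e-12 * 1420092000.0))
= 0.7258
erfc(0.7258) = 0.3047
C = 0.76 * 0.3047 = 0.2316%

0.2316


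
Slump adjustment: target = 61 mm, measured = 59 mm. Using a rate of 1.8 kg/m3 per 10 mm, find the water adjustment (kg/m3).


Difference = 61 - 59 = 2 mm
Water adjustment = 2 * 1.8 / 10 = 0.4 kg/m3

0.4


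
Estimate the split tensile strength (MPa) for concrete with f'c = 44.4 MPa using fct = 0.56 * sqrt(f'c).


fct = 0.56 * sqrt(44.4)
= 0.56 * 6.663
= 3.731 MPa

3.731


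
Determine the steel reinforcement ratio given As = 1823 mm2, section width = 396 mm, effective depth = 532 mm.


rho = As / (b * d)
= 1823 / (396 * 532)
= 0.0087

0.0087


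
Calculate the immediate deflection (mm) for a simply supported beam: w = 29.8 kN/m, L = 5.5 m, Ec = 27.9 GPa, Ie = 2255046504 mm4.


Convert: L = 5.5 m = 5500 mm, Ec = 27.9 GPa = 27900 MPa
delta = 5 * 29.8 * 5500^4 / (384 * 27900 * 2255046504)
= 5.64 mm

5.64


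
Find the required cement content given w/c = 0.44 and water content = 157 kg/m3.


Cement = water / (w/c)
= 157 / 0.44
= 356.8 kg/m3

356.8


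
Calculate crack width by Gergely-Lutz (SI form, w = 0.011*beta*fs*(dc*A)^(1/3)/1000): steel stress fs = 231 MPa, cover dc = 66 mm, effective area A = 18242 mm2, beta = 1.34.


w = 0.011 * beta * fs * (dc * A)^(1/3) / 1000
= 0.011 * 1.34 * 231 * (66 * 18242)^(1/3) / 1000
= 0.362 mm

0.362


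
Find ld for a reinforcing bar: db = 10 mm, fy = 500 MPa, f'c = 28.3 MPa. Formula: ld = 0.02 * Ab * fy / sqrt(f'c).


Ab = pi * 10^2 / 4 = 78.54 mm2
ld = 0.02 * 78.54 * 500 / sqrt(28.3)
= 147.6 mm

147.6


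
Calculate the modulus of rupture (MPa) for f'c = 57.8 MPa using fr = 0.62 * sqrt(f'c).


fr = 0.62 * sqrt(57.8)
= 4.714 MPa

4.714


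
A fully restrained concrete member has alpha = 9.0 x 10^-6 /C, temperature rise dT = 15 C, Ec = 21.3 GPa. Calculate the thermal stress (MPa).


sigma = alpha * dT * Ec
= 9.0e-6 * 15 * 21.3 * 1000
= 2.876 MPa

2.876
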